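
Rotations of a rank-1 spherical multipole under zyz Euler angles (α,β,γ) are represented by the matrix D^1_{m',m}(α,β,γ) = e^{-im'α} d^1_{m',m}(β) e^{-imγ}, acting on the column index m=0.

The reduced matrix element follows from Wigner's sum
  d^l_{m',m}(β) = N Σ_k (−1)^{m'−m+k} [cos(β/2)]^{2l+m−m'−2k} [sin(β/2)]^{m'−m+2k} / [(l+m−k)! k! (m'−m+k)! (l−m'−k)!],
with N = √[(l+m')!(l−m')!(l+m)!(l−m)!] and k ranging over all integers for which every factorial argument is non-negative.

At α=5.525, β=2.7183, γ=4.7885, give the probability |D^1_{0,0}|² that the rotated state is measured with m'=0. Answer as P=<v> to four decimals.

P=0.8313

Split into d^1_{0,0}(β=2.7183) × two z-phases.
Half-angle: c=0.210070, s=0.977686. N=√(1·1·1·1)=1.000000
The bounds max(0,m−m')=0 and min(l+m,l−m')=1 give 2 terms
  k=0: (−1)^0·1.0000/(1)·0.2101^2·0.9777^0 = +0.044129
  k=1: (−1)^1·1.0000/(1)·0.2101^0·0.9777^2 = -0.955871
d^1_{0,0}(2.7183) = +0.044129 -0.955871 = -0.911741
|D^1_{0,0}|² = |d^1_{0,0}(β)|² = (-0.911741)² = 0.831272 (the z-rotation phases have unit modulus)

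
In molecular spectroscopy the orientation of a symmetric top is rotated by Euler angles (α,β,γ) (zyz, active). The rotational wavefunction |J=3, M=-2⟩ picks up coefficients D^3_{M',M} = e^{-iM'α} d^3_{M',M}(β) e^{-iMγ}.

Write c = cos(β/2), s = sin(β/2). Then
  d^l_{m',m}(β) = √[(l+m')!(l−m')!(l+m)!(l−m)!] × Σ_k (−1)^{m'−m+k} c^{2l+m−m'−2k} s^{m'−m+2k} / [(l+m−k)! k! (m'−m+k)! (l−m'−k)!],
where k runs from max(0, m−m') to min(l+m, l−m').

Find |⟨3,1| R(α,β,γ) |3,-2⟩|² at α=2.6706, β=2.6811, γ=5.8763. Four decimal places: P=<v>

P=0.3158

First d^3_{1,-2}(β=2.6811), then the phase factors e^{-i(1)α} and e^{-i(-2)γ}:
Half-angle: c=0.228217, s=0.973610. N=√(24·2·1·120)=75.894664
k∈{0,1} keeps every argument non-negative
  k=0: (−1)^3·75.8947/(12)·0.2282^3·0.9736^3 = -0.069380
  k=1: (−1)^4·75.8947/(24)·0.2282^1·0.9736^5 = +0.631356
d^3_{1,-2}(2.6811) = -0.069380 +0.631356 = +0.561976
|D^3_{1,-2}|² = |d^3_{1,-2}(β)|² = (+0.561976)² = 0.315817 (the z-rotation phases have unit modulus)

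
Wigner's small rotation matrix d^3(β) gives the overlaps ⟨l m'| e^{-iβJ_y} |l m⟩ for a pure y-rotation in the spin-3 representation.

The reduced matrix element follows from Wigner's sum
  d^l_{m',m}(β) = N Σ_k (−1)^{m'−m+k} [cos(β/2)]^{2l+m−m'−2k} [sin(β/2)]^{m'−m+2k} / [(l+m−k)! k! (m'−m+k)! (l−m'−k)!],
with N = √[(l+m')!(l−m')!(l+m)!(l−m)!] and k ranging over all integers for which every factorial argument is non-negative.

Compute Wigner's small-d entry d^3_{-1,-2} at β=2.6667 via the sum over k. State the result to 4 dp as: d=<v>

d=0.0734

d^3_{-1,-2}(β=2.6667) via Wigner's sum:
c=cos(2.6667/2)=0.235221, s=sin(2.6667/2)=0.971942; N=√[2·24·1·120]=75.894664
k: max(0,(-2)−(-1))=0 … min(3+(-2),3−(-1))=1
  k=0: (−1)^1·75.8947/(24)·0.2352^5·0.9719^1 = -0.002213
  k=1: (−1)^2·75.8947/(12)·0.2352^3·0.9719^3 = +0.075576
d^3_{-1,-2}(2.6667) = -0.002213 +0.075576 = +0.073362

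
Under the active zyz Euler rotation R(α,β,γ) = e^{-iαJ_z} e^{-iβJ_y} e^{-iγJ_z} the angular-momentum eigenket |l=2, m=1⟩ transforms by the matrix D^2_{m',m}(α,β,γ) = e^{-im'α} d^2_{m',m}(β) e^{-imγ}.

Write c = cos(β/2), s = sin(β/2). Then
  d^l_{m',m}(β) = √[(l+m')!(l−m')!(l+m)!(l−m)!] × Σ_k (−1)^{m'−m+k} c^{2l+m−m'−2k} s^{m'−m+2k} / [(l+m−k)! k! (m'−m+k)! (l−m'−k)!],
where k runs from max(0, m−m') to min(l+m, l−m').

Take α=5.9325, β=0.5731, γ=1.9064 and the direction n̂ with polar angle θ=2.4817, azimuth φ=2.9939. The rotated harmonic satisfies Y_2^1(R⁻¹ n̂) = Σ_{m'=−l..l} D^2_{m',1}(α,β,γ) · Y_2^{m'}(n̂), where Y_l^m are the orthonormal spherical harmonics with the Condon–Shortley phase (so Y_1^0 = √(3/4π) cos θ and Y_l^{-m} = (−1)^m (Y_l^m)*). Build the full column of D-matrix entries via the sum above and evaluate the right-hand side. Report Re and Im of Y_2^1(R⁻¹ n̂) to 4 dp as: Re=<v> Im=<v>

Need the full column D^2_{m',1} for m'=−2..2 at α=5.9325, β=0.5731, γ=1.9064.
cos(β/2)=0.959225, sin(β/2)=0.282645
d^2_{-2,1}: single k=3 term ⇒ +0.043318;  D = -0.037291-0.022042i
d^2_{-1,1}: k∈[2..3] ⇒ +0.220518 -0.006382 = +0.214136;  D = -0.135691-0.165656i
d^2_{0,1}: k∈[1..2] ⇒ +0.611051 -0.053054 = +0.557997;  D = -0.183770-0.526867i
d^2_{1,1}: k∈[0..1] ⇒ +0.846606 -0.220518 = +0.626089;  D = +0.009442-0.626017i
d^2_{2,1}: single k=0 term ⇒ -0.498921;  D = -0.178447+0.465917i
Y_2^{m'}(θ=2.4817,φ=2.9939) and Σ D·Y over m':
  (-0.0373-0.0220i)·(+0.1389+0.0423i)  (-0.1357-0.1657i)·(+0.3701+0.0551i)  (-0.1838-0.5269i)·(+0.2752+0.0000i)  (+0.0094-0.6260i)·(-0.3701+0.0551i)  (-0.1784+0.4659i)·(+0.1389-0.0423i)
Y_2^1(R⁻¹ n̂) = -0.070038+0.086041i

Re=-0.0700 Im=0.0860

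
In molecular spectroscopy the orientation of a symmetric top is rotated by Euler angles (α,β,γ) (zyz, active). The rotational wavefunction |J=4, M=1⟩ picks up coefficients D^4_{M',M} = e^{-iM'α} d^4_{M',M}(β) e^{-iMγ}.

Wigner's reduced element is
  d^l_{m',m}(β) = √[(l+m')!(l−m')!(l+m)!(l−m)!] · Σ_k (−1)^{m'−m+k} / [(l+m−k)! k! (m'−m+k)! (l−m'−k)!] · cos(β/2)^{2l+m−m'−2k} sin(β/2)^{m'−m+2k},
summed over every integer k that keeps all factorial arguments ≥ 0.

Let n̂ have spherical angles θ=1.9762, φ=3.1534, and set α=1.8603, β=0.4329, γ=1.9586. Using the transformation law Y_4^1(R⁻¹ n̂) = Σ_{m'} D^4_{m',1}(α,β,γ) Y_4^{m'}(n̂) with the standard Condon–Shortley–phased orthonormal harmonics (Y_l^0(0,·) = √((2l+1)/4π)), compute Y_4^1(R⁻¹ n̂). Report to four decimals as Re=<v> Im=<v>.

Re=-0.2040 Im=0.2132

Need the full column D^4_{m',1} for m'=−4..4 at α=1.8603, β=0.4329, γ=1.9586.
cos(β/2)=0.976666, sin(β/2)=0.214764
d^4_{-4,1}: single k=5 term ⇒ +0.003185;  D = +0.002218-0.002286i
d^4_{-3,1}: k∈[4..5] ⇒ +0.025606 -0.000743 = +0.024863;  D = -0.022046-0.011497i
d^4_{-2,1}: k∈[3..5] ⇒ +0.124488 -0.009029 +0.000087 = +0.115546;  D = -0.021959+0.113441i
d^4_{-1,1}: k∈[2..5] ⇒ +0.400312 -0.058070 +0.001404 -0.000005 = +0.343642;  D = +0.341983-0.033726i
d^4_{0,1}: k∈[1..4] ⇒ +0.814139 -0.236200 +0.011421 -0.000092 = +0.589268;  D = -0.222835-0.545510i
d^4_{1,1}: k∈[0..3] ⇒ +0.827882 -0.600468 +0.058070 -0.000936 = +0.284548;  D = -0.221738+0.178325i
d^4_{2,1}: k∈[0..2] ⇒ -0.772360 +0.186733 -0.006019 = -0.591647;  D = -0.486972-0.336013i
d^4_{3,1}: k∈[0..1] ⇒ +0.317738 -0.025606 = +0.292132;  D = +0.090363-0.277804i
d^4_{4,1}: single k=0 term ⇒ -0.065873;  D = +0.065852+0.001645i
Y_4^{m'}(θ=1.9762,φ=3.1534) and Σ D·Y over m':
  (+0.0022-0.0023i)·(+0.3152-0.0149i)  (-0.0220-0.0115i)·(+0.3828-0.0136i)  (-0.0220+0.1134i)·(+0.0251-0.0006i)  (+0.3420-0.0337i)·(-0.3277+0.0039i)  (-0.2228-0.5455i)·(-0.0867+0.0000i)  (-0.2217+0.1783i)·(+0.3277+0.0039i)  (-0.4870-0.3360i)·(+0.0251+0.0006i)  (+0.0904-0.2778i)·(-0.3828-0.0136i)  (+0.0659+0.0016i)·(+0.3152+0.0149i)
Y_4^1(R⁻¹ n̂) = -0.204010+0.213152i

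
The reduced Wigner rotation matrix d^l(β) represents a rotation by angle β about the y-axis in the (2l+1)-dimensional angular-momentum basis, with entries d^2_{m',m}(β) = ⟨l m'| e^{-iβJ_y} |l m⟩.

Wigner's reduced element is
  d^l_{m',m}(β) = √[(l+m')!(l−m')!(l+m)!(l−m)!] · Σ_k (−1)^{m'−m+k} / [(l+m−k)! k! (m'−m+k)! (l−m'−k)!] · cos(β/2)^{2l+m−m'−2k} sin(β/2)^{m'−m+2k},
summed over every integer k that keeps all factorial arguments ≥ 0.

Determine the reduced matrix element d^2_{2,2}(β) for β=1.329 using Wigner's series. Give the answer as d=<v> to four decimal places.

d^2_{2,2}(β=1.329) via Wigner's sum:
c=cos(1.329/2)=0.787225, s=sin(1.329/2)=0.616666; N=√[24·1·24·1]=24.000000
Admissible k: 0..0 (factorial args all ≥0)
  k=0: (−1)^0·24.0000/(24)·0.7872^4·0.6167^0 = +0.384057
d^2_{2,2}(1.329) = +0.384057

d=0.3841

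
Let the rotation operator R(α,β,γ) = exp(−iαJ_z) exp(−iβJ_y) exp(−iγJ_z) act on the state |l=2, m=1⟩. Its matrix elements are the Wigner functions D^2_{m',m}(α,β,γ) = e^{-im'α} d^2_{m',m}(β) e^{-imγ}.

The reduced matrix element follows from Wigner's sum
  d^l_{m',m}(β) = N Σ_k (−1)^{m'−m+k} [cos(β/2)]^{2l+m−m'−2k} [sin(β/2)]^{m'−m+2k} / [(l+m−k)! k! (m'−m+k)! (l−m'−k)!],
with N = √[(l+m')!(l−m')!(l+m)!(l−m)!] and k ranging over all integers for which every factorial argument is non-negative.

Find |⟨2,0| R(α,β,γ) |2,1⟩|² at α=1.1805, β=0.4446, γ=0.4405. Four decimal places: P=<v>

P=0.2261

Split into d^2_{0,1}(β=0.4446) × two z-phases.
Half-angle: c=0.975393, s=0.220474. N=√(2·2·6·1)=4.898979
k: max(0,(1)−(0))=1 … min(2+(1),2−(0))=2
  k=1: (−1)^0·4.8990/(2)·0.9754^3·0.2205^1 = +0.501154
  k=2: (−1)^1·4.8990/(2)·0.9754^1·0.2205^3 = -0.025605
d^2_{0,1}(0.4446) = +0.501154 -0.025605 = +0.475549
|D^2_{0,1}|² = |d^2_{0,1}(β)|² = (+0.475549)² = 0.226147 (the z-rotation phases have unit modulus)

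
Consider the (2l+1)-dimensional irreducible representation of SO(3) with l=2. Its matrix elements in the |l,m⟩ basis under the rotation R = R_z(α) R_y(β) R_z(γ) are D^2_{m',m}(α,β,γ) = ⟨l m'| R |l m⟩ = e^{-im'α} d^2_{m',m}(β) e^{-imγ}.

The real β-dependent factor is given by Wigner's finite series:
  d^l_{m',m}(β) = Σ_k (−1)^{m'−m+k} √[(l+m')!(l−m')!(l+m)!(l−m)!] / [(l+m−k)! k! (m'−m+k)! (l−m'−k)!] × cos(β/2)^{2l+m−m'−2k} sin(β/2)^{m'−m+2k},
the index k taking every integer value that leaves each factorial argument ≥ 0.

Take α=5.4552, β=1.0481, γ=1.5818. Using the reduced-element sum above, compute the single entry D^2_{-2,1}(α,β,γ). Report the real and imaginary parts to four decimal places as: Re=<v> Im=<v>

Re=-0.2160 Im=0.0208

D^2_{-2,1}(5.4552,1.0481,1.5818) = e^{-i·-2·5.4552}·d^2_{-2,1}(1.0481)·e^{-i·1·1.5818}. Compute d first:
c=cos(1.0481/2)=0.865800, s=sin(1.0481/2)=0.500391; N=√[1·24·6·1]=12.000000
k: max(0,(1)−(-2))=3 … min(2+(1),2−(-2))=3
  k=3: (−1)^0·12.0000/(6)·0.8658^1·0.5004^3 = +0.216958
d^2_{-2,1}(1.0481) = +0.216958
Attach z-rotation phases: D = e^{-i(-2)(5.4552)}·(+0.216958)·e^{-i(1)(1.5818)} = -0.215955+0.020834i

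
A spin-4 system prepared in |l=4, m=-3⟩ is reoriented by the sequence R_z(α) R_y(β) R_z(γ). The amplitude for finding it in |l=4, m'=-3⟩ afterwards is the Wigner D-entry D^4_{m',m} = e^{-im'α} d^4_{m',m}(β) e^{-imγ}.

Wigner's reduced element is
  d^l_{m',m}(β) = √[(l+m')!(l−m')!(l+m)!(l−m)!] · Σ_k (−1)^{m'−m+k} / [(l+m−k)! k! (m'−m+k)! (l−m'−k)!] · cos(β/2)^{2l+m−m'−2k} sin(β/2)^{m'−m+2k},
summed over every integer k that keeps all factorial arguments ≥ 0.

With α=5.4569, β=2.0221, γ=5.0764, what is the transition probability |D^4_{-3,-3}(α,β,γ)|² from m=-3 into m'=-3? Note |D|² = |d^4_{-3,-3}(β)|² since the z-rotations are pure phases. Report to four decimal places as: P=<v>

D^4_{-3,-3}(5.4569,2.0221,5.0764) = e^{-i·-3·5.4569}·d^4_{-3,-3}(2.0221)·e^{-i·-3·5.0764}. Compute d first:
Half-angle: c=0.530971, s=0.847390. N=√(1·5040·1·5040)=5040.000000
k∈{0,1} keeps every argument non-negative
  k=0: (−1)^0·5040.0000/(5040)·0.5310^8·0.8474^0 = +0.006318
  k=1: (−1)^1·5040.0000/(720)·0.5310^6·0.8474^2 = -0.112639
d^4_{-3,-3}(2.0221) = +0.006318 -0.112639 = -0.106322
|D^4_{-3,-3}|² = |d^4_{-3,-3}(β)|² = (-0.106322)² = 0.011304 (the z-rotation phases have unit modulus)

P=0.0113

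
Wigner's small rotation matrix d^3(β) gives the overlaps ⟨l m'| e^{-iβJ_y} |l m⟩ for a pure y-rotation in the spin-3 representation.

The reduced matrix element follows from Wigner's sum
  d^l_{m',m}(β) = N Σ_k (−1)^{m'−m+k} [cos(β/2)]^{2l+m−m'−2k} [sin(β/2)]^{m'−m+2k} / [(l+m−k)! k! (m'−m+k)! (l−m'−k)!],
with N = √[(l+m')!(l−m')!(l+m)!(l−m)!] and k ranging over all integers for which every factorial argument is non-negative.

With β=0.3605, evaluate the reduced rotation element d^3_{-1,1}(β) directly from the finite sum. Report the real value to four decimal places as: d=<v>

d=0.1727

d^3_{-1,1}(β=0.3605) via Wigner's sum:
With c≡cos(β/2)=0.983799 and s≡sin(β/2)=0.179276, N=[2·24·24·2]^{1/2}=48.000000
The bounds max(0,m−m')=2 and min(l+m,l−m')=4 give 3 terms
  k=2: (−1)^0·48.0000/(8)·0.9838^4·0.1793^2 = +0.180642
  k=3: (−1)^1·48.0000/(6)·0.9838^2·0.1793^4 = -0.007998
  k=4: (−1)^2·48.0000/(48)·0.9838^0·0.1793^6 = +0.000033
d^3_{-1,1}(0.3605) = +0.180642 -0.007998 +0.000033 = +0.172677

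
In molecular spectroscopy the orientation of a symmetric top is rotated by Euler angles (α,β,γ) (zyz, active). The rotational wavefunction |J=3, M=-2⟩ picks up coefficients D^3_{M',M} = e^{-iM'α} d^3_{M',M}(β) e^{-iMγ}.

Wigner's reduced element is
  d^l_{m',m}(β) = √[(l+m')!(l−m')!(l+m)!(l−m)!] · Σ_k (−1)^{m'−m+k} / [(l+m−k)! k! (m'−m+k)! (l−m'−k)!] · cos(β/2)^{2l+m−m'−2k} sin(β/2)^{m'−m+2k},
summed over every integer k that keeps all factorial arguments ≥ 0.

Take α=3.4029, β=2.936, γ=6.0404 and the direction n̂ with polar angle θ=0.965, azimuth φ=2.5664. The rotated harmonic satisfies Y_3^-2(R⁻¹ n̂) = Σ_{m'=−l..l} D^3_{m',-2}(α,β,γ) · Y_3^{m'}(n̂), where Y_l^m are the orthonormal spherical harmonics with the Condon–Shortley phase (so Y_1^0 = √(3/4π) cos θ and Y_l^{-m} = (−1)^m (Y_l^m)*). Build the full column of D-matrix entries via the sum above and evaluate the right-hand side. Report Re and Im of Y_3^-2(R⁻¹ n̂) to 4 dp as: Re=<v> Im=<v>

Re=0.1467 Im=0.3339

Need the full column D^3_{m',-2} for m'=−3..3 at α=3.4029, β=2.936, γ=6.0404.
cos(β/2)=0.102615, sin(β/2)=0.994721
d^3_{-3,-2}: single k=1 term ⇒ +0.000028;  D = -0.000026-0.000008i
d^3_{-2,-2}: k∈[0..1] ⇒ +0.000001 -0.000549 = -0.000547;  D = -0.000547-0.000020i
d^3_{-1,-2}: k∈[0..1] ⇒ -0.000036 +0.006726 = +0.006690;  D = -0.006523+0.001488i
d^3_{0,-2}: k∈[0..1] ⇒ +0.000601 -0.056467 = -0.055866;  D = -0.049408+0.026073i
d^3_{1,-2}: k∈[0..1] ⇒ -0.006726 +0.316023 = +0.309297;  D = -0.226966+0.210121i
d^3_{2,-2}: k∈[0..1] ⇒ +0.051547 -0.968742 = -0.917195;  D = -0.489229+0.775823i
d^3_{3,-2}: single k=0 term ⇒ -0.244791;  D = +0.072645-0.233763i
Y_3^{m'}(θ=0.965,φ=2.5664) and Σ D·Y over m':
  (-0.0000-0.0000i)·(+0.0357-0.2290i)  (-0.0005-0.0000i)·(+0.1605+0.3590i)  (-0.0065+0.0015i)·(-0.1385-0.0898i)  (-0.0494+0.0261i)·(-0.2930+0.0000i)  (-0.2270+0.2101i)·(+0.1385-0.0898i)  (-0.4892+0.7758i)·(+0.1605-0.3590i)  (+0.0726-0.2338i)·(-0.0357-0.2290i)
Y_3^-2(R⁻¹ n̂) = +0.146742+0.333892i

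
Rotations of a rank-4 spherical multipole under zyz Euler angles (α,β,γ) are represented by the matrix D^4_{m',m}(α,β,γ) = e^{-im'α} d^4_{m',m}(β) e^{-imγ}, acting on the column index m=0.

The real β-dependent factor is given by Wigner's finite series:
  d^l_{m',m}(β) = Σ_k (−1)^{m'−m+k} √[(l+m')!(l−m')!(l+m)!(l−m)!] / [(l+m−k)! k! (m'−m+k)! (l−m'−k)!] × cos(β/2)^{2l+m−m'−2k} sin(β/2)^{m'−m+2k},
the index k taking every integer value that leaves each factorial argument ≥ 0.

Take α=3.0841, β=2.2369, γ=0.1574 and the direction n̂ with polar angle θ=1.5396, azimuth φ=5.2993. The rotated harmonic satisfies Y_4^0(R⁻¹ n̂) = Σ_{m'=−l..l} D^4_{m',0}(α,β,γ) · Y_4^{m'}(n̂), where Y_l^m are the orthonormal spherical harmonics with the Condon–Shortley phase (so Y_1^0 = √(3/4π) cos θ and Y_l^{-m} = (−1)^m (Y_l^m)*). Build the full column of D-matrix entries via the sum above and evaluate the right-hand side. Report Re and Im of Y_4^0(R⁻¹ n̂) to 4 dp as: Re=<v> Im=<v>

Re=-0.2330 Im=0.0000

Need the full column D^4_{m',0} for m'=−4..4 at α=3.0841, β=2.2369, γ=0.1574.
cos(β/2)=0.437077, sin(β/2)=0.899424
d^4_{-4,0}: single k=4 term ⇒ +0.199820;  D = +0.194559-0.045549i
d^4_{-3,0}: k∈[3..4] ⇒ +0.137324 -0.581515 = -0.444190;  D = +0.437600-0.076234i
d^4_{-2,0}: k∈[2..4] ⇒ +0.053506 -0.604199 +0.959454 = +0.408761;  D = +0.406061-0.046898i
d^4_{-1,0}: k∈[1..4] ⇒ +0.012257 -0.311422 +1.318751 -0.930732 = +0.088854;  D = -0.088707+0.005106i
d^4_{0,0}: k∈[0..4] ⇒ +0.001332 -0.090240 +0.859790 -1.618166 +0.428268 = -0.419015;  D = -0.419015+0.000000i
d^4_{1,0}: k∈[0..3] ⇒ -0.012257 +0.311422 -1.318751 +0.930732 = -0.088854;  D = +0.088707+0.005106i
d^4_{2,0}: k∈[0..2] ⇒ +0.053506 -0.604199 +0.959454 = +0.408761;  D = +0.406061+0.046898i
d^4_{3,0}: k∈[0..1] ⇒ -0.137324 +0.581515 = +0.444190;  D = -0.437600-0.076234i
d^4_{4,0}: single k=0 term ⇒ +0.199820;  D = +0.194559+0.045549i
Y_4^{m'}(θ=1.5396,φ=5.2993) and Σ D·Y over m':
  (+0.1946-0.0455i)·(-0.3096-0.3150i)  (+0.4376-0.0762i)·(-0.0383+0.0074i)  (+0.4061-0.0469i)·(+0.1283-0.3061i)  (-0.0887+0.0051i)·(-0.0244-0.0368i)  (-0.4190+0.0000i)·(+0.3143+0.0000i)  (+0.0887+0.0051i)·(+0.0244-0.0368i)  (+0.4061+0.0469i)·(+0.1283+0.3061i)  (-0.4376-0.0762i)·(+0.0383+0.0074i)  (+0.1946+0.0455i)·(-0.3096+0.3150i)
Y_4^0(R⁻¹ n̂) = -0.233022-0.000000i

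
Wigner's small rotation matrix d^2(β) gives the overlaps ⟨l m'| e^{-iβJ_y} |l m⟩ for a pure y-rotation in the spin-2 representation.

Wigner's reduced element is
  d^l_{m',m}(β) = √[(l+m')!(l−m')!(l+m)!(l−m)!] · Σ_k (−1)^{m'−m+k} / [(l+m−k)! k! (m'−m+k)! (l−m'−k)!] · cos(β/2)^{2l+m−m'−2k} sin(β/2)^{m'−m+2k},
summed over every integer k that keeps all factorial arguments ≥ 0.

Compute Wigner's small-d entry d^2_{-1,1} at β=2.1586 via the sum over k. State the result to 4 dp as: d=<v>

d^2_{-1,1}(β=2.1586) via Wigner's sum:
With c≡cos(β/2)=0.471946 and s≡sin(β/2)=0.881628, N=[1·6·6·1]^{1/2}=6.000000
k: max(0,(1)−(-1))=2 … min(2+(1),2−(-1))=3
  k=2: (−1)^0·6.0000/(2)·0.4719^2·0.8816^2 = +0.519368
  k=3: (−1)^1·6.0000/(6)·0.4719^0·0.8816^4 = -0.604145
d^2_{-1,1}(2.1586) = +0.519368 -0.604145 = -0.084776

d=-0.0848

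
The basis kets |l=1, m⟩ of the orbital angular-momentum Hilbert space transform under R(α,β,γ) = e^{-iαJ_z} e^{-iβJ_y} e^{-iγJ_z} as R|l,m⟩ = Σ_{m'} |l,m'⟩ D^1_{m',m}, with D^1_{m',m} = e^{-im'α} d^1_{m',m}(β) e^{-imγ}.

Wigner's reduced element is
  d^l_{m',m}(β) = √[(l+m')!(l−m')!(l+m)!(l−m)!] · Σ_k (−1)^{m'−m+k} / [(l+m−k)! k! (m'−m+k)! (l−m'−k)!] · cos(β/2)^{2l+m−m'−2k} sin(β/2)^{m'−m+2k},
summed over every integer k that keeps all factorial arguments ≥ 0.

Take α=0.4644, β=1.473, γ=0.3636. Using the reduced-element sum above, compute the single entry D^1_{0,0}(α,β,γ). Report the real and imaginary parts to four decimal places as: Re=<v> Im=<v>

Re=0.0976 Im=0.0000

D^1_{0,0}(0.4644,1.473,0.3636) = e^{-i·0·0.4644}·d^1_{0,0}(1.473)·e^{-i·0·0.3636}. Compute d first:
With c≡cos(β/2)=0.740824 and s≡sin(β/2)=0.671699, N=[1·1·1·1]^{1/2}=1.000000
The bounds max(0,m−m')=0 and min(l+m,l−m')=1 give 2 terms
  k=0: (−1)^0·1.0000/(1)·0.7408^2·0.6717^0 = +0.548820
  k=1: (−1)^1·1.0000/(1)·0.7408^0·0.6717^2 = -0.451180
d^1_{0,0}(1.473) = +0.548820 -0.451180 = +0.097641
D = (+1.000000+0.000000i)·(+0.097641)·(+1.000000+0.000000i) = +0.097641+0.000000i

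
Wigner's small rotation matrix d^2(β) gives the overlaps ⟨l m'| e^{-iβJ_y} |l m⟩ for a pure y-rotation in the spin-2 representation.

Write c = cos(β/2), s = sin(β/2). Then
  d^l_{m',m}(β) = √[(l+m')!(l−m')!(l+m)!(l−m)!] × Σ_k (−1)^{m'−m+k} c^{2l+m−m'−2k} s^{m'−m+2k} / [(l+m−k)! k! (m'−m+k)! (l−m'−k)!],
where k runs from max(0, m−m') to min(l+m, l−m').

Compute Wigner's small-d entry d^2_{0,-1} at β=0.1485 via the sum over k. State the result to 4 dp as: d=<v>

d^2_{0,-1}(β=0.1485) via Wigner's sum:
c=cos(0.1485/2)=0.997245, s=sin(0.1485/2)=0.074182; N=√[2·2·1·6]=4.898979
Admissible k: 0..1 (factorial args all ≥0)
  k=0: (−1)^1·4.8990/(2)·0.9972^3·0.0742^1 = -0.180210
  k=1: (−1)^2·4.8990/(2)·0.9972^1·0.0742^3 = +0.000997
d^2_{0,-1}(0.1485) = -0.180210 +0.000997 = -0.179213

d=-0.1792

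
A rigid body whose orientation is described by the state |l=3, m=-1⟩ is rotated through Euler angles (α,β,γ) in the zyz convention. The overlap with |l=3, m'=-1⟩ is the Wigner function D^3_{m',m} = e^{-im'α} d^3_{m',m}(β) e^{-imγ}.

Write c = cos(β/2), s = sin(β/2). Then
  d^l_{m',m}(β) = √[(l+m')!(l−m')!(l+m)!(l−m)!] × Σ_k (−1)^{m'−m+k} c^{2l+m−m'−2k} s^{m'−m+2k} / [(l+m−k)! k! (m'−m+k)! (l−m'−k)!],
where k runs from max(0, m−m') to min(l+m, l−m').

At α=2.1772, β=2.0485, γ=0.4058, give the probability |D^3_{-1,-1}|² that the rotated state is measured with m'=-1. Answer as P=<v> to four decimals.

D^3_{-1,-1}(2.1772,2.0485,0.4058) = e^{-i·-1·2.1772}·d^3_{-1,-1}(2.0485)·e^{-i·-1·0.4058}. Compute d first:
c=cos(2.0485/2)=0.519740, s=sin(2.0485/2)=0.854325; N=√[2·24·2·24]=48.000000
Admissible k: 0..2 (factorial args all ≥0)
  k=0: (−1)^0·48.0000/(48)·0.5197^6·0.8543^0 = +0.019711
  k=1: (−1)^1·48.0000/(6)·0.5197^4·0.8543^2 = -0.426069
  k=2: (−1)^2·48.0000/(8)·0.5197^2·0.8543^4 = +0.863406
d^3_{-1,-1}(2.0485) = +0.019711 -0.426069 +0.863406 = +0.457048
|D^3_{-1,-1}|² = |d^3_{-1,-1}(β)|² = (+0.457048)² = 0.208893 (the z-rotation phases have unit modulus)

P=0.2089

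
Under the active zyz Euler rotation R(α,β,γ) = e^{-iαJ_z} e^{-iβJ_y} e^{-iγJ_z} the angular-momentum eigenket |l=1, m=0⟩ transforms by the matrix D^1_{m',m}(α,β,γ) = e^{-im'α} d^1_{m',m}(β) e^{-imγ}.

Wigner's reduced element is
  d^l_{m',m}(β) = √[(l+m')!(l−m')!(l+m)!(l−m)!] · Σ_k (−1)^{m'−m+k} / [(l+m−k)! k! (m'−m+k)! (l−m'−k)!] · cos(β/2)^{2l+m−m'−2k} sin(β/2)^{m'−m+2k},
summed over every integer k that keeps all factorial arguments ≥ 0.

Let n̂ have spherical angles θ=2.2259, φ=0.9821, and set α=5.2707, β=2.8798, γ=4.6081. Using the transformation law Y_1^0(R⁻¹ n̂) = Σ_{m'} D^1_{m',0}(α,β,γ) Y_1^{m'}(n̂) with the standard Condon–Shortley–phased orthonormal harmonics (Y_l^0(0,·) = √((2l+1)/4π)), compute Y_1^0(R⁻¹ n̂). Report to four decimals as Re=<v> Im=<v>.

Re=0.2463 Im=0.0000

Need the full column D^1_{m',0} for m'=−1..1 at α=5.2707, β=2.8798, γ=4.6081.
cos(β/2)=0.130523, sin(β/2)=0.991445
d^1_{-1,0}: single k=1 term ⇒ +0.183008;  D = +0.096949-0.155219i
d^1_{0,0}: k∈[0..1] ⇒ +0.017036 -0.982964 = -0.965928;  D = -0.965928+0.000000i
d^1_{1,0}: single k=0 term ⇒ -0.183008;  D = -0.096949-0.155219i
Y_1^{m'}(θ=2.2259,φ=0.9821) and Σ D·Y over m':
  (+0.0969-0.1552i)·(+0.1521-0.2279i)  (-0.9659+0.0000i)·(-0.2977+0.0000i)  (-0.0969-0.1552i)·(-0.1521-0.2279i)
Y_1^0(R⁻¹ n̂) = +0.246298+0.000000i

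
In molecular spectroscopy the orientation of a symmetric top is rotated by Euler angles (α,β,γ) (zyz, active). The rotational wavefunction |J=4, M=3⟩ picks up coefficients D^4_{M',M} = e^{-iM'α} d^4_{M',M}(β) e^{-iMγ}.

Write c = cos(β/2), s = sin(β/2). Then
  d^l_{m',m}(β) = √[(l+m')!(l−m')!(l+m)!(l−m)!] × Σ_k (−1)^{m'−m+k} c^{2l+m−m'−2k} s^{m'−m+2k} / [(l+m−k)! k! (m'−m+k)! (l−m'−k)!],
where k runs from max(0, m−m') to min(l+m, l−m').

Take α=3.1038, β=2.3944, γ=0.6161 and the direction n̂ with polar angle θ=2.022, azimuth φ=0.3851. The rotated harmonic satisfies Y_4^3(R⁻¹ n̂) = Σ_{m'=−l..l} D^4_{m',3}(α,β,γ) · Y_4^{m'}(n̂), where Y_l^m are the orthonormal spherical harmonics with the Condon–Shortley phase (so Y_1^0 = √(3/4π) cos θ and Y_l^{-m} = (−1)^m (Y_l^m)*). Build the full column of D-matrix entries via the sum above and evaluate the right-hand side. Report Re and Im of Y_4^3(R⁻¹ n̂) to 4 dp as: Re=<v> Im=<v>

Re=-0.2707 Im=-0.0335

Need the full column D^4_{m',3} for m'=−4..4 at α=3.1038, β=2.3944, γ=0.6161.
cos(β/2)=0.364966, sin(β/2)=0.931021
d^4_{-4,3}: single k=7 term ⇒ +0.625912;  D = -0.260170-0.569278i
d^4_{-3,3}: k∈[6..7] ⇒ +0.607239 -0.564515 = +0.042724;  D = +0.016278+0.039501i
d^4_{-2,3}: k∈[5..6] ⇒ +0.381715 -0.828004 = -0.446288;  D = +0.154326+0.418756i
d^4_{-1,3}: k∈[4..5] ⇒ +0.176346 -0.688544 = -0.512197;  D = -0.158832-0.486948i
d^4_{0,3}: k∈[3..4] ⇒ +0.061831 -0.402363 = -0.340533;  D = +0.093291+0.327505i
d^4_{1,3}: k∈[2..3] ⇒ +0.016259 -0.176346 = -0.160087;  D = -0.038008-0.155510i
d^4_{2,3}: k∈[1..2] ⇒ +0.003005 -0.058658 = -0.055653;  D = +0.011161+0.054523i
d^4_{3,3}: k∈[0..1] ⇒ +0.000315 -0.014339 = -0.014025;  D = -0.002291-0.013836i
d^4_{4,3}: single k=0 term ⇒ -0.002271;  D = +0.000286+0.002253i
Y_4^{m'}(θ=2.022,φ=0.3851) and Σ D·Y over m':
  (-0.2602-0.5693i)·(+0.0088-0.2901i)  (+0.0163+0.0395i)·(-0.1606+0.3639i)  (+0.1543+0.4188i)·(+0.0644-0.0624i)  (-0.1588-0.4869i)·(+0.2872-0.1164i)  (+0.0933+0.3275i)·(-0.1522+0.0000i)  (-0.0380-0.1555i)·(-0.2872-0.1164i)  (+0.0112+0.0545i)·(+0.0644+0.0624i)  (-0.0023-0.0138i)·(+0.1606+0.3639i)  (+0.0003+0.0023i)·(+0.0088+0.2901i)
Y_4^3(R⁻¹ n̂) = -0.270704-0.033503i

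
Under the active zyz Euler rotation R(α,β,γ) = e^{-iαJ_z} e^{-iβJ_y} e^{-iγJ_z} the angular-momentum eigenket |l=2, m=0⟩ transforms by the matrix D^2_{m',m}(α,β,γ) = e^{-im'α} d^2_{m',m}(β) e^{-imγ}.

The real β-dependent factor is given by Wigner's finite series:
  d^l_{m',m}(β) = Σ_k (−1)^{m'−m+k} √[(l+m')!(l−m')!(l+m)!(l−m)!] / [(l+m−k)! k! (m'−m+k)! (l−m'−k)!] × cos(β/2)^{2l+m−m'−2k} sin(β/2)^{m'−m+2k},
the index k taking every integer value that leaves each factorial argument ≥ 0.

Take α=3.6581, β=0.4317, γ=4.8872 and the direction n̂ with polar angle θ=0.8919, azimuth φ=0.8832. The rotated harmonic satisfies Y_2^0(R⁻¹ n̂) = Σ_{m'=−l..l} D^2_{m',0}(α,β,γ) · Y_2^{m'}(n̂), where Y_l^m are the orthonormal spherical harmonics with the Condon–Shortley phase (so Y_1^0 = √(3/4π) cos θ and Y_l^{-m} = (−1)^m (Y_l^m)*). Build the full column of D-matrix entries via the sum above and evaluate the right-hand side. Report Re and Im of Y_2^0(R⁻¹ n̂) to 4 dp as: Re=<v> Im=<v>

Re=-0.2483 Im=0.0000

Need the full column D^2_{m',0} for m'=−2..2 at α=3.6581, β=0.4317, γ=4.8872.
cos(β/2)=0.976795, sin(β/2)=0.214178
d^2_{-2,0}: single k=2 term ⇒ +0.107209;  D = +0.054916+0.092076i
d^2_{-1,0}: k∈[1..2] ⇒ +0.488945 -0.023507 = +0.465438;  D = -0.404721-0.229855i
d^2_{0,0}: k∈[0..2] ⇒ +0.910360 -0.175071 +0.002104 = +0.737393;  D = +0.737393+0.000000i
d^2_{1,0}: k∈[0..1] ⇒ -0.488945 +0.023507 = -0.465438;  D = +0.404721-0.229855i
d^2_{2,0}: single k=0 term ⇒ +0.107209;  D = +0.054916-0.092076i
Y_2^{m'}(θ=0.8919,φ=0.8832) and Σ D·Y over m':
  (+0.0549+0.0921i)·(-0.0455-0.2295i)  (-0.4047-0.2299i)·(+0.2396-0.2918i)  (+0.7374+0.0000i)·(+0.0577+0.0000i)  (+0.4047-0.2299i)·(-0.2396-0.2918i)  (+0.0549-0.0921i)·(-0.0455+0.2295i)
Y_2^0(R⁻¹ n̂) = -0.248275+0.000000i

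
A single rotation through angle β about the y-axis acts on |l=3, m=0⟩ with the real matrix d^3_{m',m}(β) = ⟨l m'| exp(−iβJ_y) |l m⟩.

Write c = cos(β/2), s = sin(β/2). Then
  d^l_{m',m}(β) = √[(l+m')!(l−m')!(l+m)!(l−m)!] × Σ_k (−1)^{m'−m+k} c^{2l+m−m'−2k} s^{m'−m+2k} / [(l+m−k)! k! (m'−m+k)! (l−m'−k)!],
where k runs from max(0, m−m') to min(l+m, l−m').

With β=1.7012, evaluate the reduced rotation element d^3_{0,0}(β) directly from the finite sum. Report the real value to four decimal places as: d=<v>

d^3_{0,0}(β=1.7012) via Wigner's sum:
With c≡cos(β/2)=0.659532 and s≡sin(β/2)=0.751676, N=[6·6·6·6]^{1/2}=36.000000
k: max(0,(0)−(0))=0 … min(3+(0),3−(0))=3
  k=0: (−1)^0·36.0000/(36)·0.6595^6·0.7517^0 = +0.082303
  k=1: (−1)^1·36.0000/(4)·0.6595^4·0.7517^2 = -0.962162
  k=2: (−1)^2·36.0000/(4)·0.6595^2·0.7517^4 = +1.249793
  k=3: (−1)^3·36.0000/(36)·0.6595^0·0.7517^6 = -0.180379
d^3_{0,0}(1.7012) = +0.082303 -0.962162 +1.249793 -0.180379 = +0.189555

d=0.1896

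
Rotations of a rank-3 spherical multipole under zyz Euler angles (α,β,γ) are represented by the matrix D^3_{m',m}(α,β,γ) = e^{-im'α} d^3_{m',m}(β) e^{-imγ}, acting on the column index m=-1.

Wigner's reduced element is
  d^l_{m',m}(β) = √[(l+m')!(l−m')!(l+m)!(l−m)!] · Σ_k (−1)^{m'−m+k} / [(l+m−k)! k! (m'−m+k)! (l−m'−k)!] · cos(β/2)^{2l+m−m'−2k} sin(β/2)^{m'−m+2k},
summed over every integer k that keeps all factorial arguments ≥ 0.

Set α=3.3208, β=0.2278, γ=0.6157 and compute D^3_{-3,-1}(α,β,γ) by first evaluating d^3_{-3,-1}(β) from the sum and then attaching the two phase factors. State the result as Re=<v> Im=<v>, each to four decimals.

D^3_{-3,-1}(3.3208,0.2278,0.6157) = e^{-i·-3·3.3208}·d^3_{-3,-1}(0.2278)·e^{-i·-1·0.6157}. Compute d first:
Half-angle: c=0.993520, s=0.113654. N=√(1·720·2·24)=185.903201
k: max(0,(-1)−(-3))=2 … min(3+(-1),3−(-3))=2
  k=2: (−1)^0·185.9032/(48)·0.9935^4·0.1137^2 = +0.048744
d^3_{-3,-1}(0.2278) = +0.048744
Attach z-rotation phases: D = e^{-i(-3)(3.3208)}·(+0.048744)·e^{-i(-1)(0.6157)} = -0.019763-0.044558i

Re=-0.0198 Im=-0.0446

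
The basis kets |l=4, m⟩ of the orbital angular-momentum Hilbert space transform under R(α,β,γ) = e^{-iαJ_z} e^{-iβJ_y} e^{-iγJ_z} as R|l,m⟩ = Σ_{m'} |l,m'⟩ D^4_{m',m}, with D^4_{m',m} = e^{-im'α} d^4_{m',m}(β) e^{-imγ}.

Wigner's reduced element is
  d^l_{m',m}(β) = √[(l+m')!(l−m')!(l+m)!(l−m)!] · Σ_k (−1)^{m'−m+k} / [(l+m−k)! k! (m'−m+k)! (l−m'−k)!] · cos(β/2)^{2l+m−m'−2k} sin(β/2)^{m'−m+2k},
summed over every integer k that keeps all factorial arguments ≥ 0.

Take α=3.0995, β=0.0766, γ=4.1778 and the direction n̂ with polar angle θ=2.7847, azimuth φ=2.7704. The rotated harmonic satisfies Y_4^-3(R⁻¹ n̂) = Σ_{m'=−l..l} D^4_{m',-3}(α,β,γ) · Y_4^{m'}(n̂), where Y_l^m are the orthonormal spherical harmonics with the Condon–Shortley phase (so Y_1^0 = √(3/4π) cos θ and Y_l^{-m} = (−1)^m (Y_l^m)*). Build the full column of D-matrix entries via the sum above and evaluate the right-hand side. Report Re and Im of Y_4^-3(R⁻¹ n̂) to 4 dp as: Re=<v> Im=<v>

Re=-0.0580 Im=-0.0586

Need the full column D^4_{m',-3} for m'=−4..4 at α=3.0995, β=0.0766, γ=4.1778.
cos(β/2)=0.999267, sin(β/2)=0.038291
d^4_{-4,-3}: single k=1 term ⇒ +0.107748;  D = +0.105571-0.021548i
d^4_{-3,-3}: k∈[0..1] ⇒ +0.994148 -0.010218 = +0.983930;  D = -0.971480+0.156028i
d^4_{-2,-3}: k∈[0..1] ⇒ -0.142537 +0.000628 = -0.141909;  D = -0.140936+0.016587i
d^4_{-1,-3}: k∈[0..1] ⇒ +0.011586 -0.000028 = +0.011558;  D = -0.011525+0.000867i
d^4_{0,-3}: k∈[0..1] ⇒ -0.000662 +0.000001 = -0.000661;  D = -0.000661+0.000022i
d^4_{1,-3}: k∈[0..1] ⇒ +0.000028 -0.000000 = +0.000028;  D = -0.000028-0.000000i
d^4_{2,-3}: k∈[0..1] ⇒ -0.000001 +0.000000 = -0.000001;  D = -0.000001-0.000000i
d^4_{3,-3}: k∈[0..1] ⇒ +0.000000 -0.000000 = +0.000000;  D = -0.000000-0.000000i
d^4_{4,-3}: single k=0 term ⇒ -0.000000;  D = -0.000000-0.000000i
Y_4^{m'}(θ=2.7847,φ=2.7704) and Σ D·Y over m':
  (+0.1056-0.0215i)·(+0.0006+0.0066i)  (-0.9715+0.1560i)·(+0.0221+0.0449i)  (-0.1409+0.0166i)·(+0.1548+0.1420i)  (-0.0115+0.0009i)·(+0.4540+0.1767i)  (-0.0007+0.0000i)·(+0.3850+0.0000i)  (-0.0000-0.0000i)·(-0.4540+0.1767i)  (-0.0000-0.0000i)·(+0.1548-0.1420i)  (-0.0000-0.0000i)·(-0.0221+0.0449i)  (-0.0000-0.0000i)·(+0.0006-0.0066i)
Y_4^-3(R⁻¹ n̂) = -0.058049-0.058557i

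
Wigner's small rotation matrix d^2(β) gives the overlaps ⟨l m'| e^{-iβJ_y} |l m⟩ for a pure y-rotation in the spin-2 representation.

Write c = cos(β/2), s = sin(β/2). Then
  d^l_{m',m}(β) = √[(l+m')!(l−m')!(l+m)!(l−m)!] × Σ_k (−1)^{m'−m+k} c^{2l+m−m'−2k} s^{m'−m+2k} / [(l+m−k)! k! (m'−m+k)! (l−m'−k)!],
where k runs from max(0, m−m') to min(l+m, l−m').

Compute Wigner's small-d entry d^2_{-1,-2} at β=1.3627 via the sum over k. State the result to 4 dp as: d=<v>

d=-0.5903

d^2_{-1,-2}(β=1.3627) via Wigner's sum:
With c≡cos(β/2)=0.776723 and s≡sin(β/2)=0.629842, N=[1·6·1·24]^{1/2}=12.000000
The bounds max(0,m−m')=0 and min(l+m,l−m')=0 give 1 term
  k=0: (−1)^1·12.0000/(6)·0.7767^3·0.6298^1 = -0.590283
d^2_{-1,-2}(1.3627) = -0.590283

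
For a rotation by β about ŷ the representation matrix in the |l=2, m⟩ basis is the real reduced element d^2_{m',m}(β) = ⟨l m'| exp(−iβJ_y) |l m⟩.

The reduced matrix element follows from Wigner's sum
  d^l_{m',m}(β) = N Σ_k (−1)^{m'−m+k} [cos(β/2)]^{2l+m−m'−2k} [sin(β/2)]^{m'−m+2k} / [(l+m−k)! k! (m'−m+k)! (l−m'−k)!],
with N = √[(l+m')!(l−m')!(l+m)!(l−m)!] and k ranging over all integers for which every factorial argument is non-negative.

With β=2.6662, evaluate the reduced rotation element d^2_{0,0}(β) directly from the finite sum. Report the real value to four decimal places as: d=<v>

d^2_{0,0}(β=2.6662) via Wigner's sum:
With c≡cos(β/2)=0.235464 and s≡sin(β/2)=0.971883, N=[2·2·2·2]^{1/2}=4.000000
k∈{0,1,2} keeps every argument non-negative
  k=0: (−1)^0·4.0000/(4)·0.2355^4·0.9719^0 = +0.003074
  k=1: (−1)^1·4.0000/(1)·0.2355^2·0.9719^2 = -0.209478
  k=2: (−1)^2·4.0000/(4)·0.2355^0·0.9719^4 = +0.892187
d^2_{0,0}(2.6662) = +0.003074 -0.209478 +0.892187 = +0.685783

d=0.6858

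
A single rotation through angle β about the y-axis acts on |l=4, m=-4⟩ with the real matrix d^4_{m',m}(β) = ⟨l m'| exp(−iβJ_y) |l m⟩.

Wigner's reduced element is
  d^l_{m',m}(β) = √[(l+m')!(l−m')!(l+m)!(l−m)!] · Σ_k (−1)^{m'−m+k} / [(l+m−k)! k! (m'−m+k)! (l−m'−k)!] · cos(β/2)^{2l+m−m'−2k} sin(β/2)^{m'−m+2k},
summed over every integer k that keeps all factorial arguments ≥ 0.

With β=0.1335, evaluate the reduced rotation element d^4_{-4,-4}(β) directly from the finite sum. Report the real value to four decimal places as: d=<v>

d^4_{-4,-4}(β=0.1335) via Wigner's sum:
Half-angle: c=0.997773, s=0.066700. N=√(1·40320·1·40320)=40320.000000
k: max(0,(-4)−(-4))=0 … min(4+(-4),4−(-4))=0
  k=0: (−1)^0·40320.0000/(40320)·0.9978^8·0.0667^0 = +0.982323
d^4_{-4,-4}(0.1335) = +0.982323

d=0.9823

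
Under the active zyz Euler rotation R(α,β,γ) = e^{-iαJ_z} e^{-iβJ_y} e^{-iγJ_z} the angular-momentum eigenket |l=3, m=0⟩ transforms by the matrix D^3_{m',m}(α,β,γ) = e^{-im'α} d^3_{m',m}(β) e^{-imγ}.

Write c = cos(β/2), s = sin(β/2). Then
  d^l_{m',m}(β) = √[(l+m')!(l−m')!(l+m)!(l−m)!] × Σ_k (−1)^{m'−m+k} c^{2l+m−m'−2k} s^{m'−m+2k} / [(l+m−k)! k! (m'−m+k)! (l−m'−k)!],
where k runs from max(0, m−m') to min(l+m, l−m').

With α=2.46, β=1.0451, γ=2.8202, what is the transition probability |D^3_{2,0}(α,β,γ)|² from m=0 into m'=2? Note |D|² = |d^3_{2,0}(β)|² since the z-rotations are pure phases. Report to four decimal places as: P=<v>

P=0.2643

D^3_{2,0}(2.46,1.0451,2.8202) = e^{-i·2·2.46}·d^3_{2,0}(1.0451)·e^{-i·0·2.8202}. Compute d first:
Half-angle: c=0.866549, s=0.499091. N=√(120·1·6·6)=65.726707
Admissible k: 0..1 (factorial args all ≥0)
  k=0: (−1)^2·65.7267/(12)·0.8665^4·0.4991^2 = +0.769297
  k=1: (−1)^3·65.7267/(12)·0.8665^2·0.4991^4 = -0.255192
d^3_{2,0}(1.0451) = +0.769297 -0.255192 = +0.514105
|D^3_{2,0}|² = |d^3_{2,0}(β)|² = (+0.514105)² = 0.264304 (the z-rotation phases have unit modulus)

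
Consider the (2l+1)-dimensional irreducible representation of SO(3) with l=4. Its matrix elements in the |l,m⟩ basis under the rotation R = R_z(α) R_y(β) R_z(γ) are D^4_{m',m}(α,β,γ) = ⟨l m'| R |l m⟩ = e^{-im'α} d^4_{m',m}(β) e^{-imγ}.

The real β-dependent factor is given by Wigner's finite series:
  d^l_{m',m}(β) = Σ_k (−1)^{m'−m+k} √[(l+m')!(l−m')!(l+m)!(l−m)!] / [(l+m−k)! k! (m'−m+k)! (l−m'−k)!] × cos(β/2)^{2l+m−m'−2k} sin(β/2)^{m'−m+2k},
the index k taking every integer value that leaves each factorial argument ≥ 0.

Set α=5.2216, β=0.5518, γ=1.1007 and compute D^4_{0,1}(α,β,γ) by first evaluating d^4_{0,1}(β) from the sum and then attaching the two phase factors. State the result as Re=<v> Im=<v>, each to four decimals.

Re=0.2347 Im=-0.4620

D^4_{0,1}(5.2216,0.5518,1.1007) = e^{-i·0·5.2216}·d^4_{0,1}(0.5518)·e^{-i·1·1.1007}. Compute d first:
Half-angle: c=0.962180, s=0.272413. N=√(24·24·120·6)=643.987578
k: max(0,(1)−(0))=1 … min(4+(1),4−(0))=4
  k=1: (−1)^0·643.9876/(144)·0.9622^7·0.2724^1 = +0.930119
  k=2: (−1)^1·643.9876/(24)·0.9622^5·0.2724^3 = -0.447334
  k=3: (−1)^2·643.9876/(24)·0.9622^3·0.2724^5 = +0.035857
  k=4: (−1)^3·643.9876/(144)·0.9622^1·0.2724^7 = -0.000479
d^4_{0,1}(0.5518) = +0.930119 -0.447334 +0.035857 -0.000479 = +0.518162
Phases: e^{-i·(0)·5.2216}=+1.000000+0.000000i, e^{-i·(1)·1.1007}=+0.452972-0.891525i ⇒ D=+0.234713-0.461955i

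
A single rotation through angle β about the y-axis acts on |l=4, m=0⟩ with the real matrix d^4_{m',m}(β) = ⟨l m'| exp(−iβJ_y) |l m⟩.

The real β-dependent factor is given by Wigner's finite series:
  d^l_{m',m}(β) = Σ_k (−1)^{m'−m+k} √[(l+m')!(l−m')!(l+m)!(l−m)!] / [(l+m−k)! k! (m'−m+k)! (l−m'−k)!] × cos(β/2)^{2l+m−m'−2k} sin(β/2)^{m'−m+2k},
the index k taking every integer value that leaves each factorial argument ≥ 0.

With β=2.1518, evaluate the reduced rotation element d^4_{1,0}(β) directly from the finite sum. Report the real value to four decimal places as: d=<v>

d=-0.2286

d^4_{1,0}(β=2.1518) via Wigner's sum:
With c≡cos(β/2)=0.474940 and s≡sin(β/2)=0.880018, N=[120·6·24·24]^{1/2}=643.987578
k: max(0,(0)−(1))=0 … min(4+(0),4−(1))=3
  k=0: (−1)^1·643.9876/(144)·0.4749^7·0.8800^1 = -0.021453
  k=1: (−1)^2·643.9876/(24)·0.4749^5·0.8800^3 = +0.441913
  k=2: (−1)^3·643.9876/(24)·0.4749^3·0.8800^5 = -1.517195
  k=3: (−1)^4·643.9876/(144)·0.4749^1·0.8800^7 = +0.868150
d^4_{1,0}(2.1518) = -0.021453 +0.441913 -1.517195 +0.868150 = -0.228584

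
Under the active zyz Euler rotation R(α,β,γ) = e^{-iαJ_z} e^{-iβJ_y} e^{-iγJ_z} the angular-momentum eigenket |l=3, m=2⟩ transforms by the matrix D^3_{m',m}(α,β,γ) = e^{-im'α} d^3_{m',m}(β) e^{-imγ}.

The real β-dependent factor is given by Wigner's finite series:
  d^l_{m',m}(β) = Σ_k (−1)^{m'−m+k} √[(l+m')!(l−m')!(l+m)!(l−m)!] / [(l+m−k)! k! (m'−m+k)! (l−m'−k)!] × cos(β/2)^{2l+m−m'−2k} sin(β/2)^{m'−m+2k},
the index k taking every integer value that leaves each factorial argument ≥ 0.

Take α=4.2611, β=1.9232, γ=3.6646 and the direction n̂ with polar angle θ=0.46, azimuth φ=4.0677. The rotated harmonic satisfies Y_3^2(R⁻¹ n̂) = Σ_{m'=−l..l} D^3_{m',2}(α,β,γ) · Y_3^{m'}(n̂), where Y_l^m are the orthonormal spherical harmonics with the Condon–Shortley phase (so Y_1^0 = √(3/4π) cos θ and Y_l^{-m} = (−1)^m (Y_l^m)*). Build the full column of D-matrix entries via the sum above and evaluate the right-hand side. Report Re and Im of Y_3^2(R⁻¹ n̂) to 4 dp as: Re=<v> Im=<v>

Re=0.0647 Im=-0.0773

Need the full column D^3_{m',2} for m'=−3..3 at α=4.2611, β=1.9232, γ=3.6646.
cos(β/2)=0.572209, sin(β/2)=0.820108
d^3_{-3,2}: single k=5 term ⇒ +0.519979;  D = +0.351272-0.383387i
d^3_{-2,2}: k∈[4..5] ⇒ +0.740565 -0.304247 = +0.436318;  D = +0.160946+0.405548i
d^3_{-1,2}: k∈[3..4] ⇒ +0.653592 -0.671290 = -0.017698;  D = +0.017650+0.001300i
d^3_{0,2}: k∈[2..3] ⇒ +0.394930 -0.811248 = -0.416318;  D = -0.208585+0.360296i
d^3_{1,2}: k∈[1..2] ⇒ +0.159090 -0.653592 = -0.494502;  D = -0.277060-0.409597i
d^3_{2,2}: k∈[0..1] ⇒ +0.035102 -0.360520 = -0.325419;  D = +0.322077-0.046517i
d^3_{3,2}: single k=0 term ⇒ -0.123231;  D = -0.037340+0.117437i
Y_3^{m'}(θ=0.46,φ=4.0677) and Σ D·Y over m':
  (+0.3513-0.3834i)·(+0.0341+0.0130i)  (+0.1609+0.4055i)·(-0.0501-0.1734i)  (+0.0177+0.0013i)·(-0.2599+0.3457i)  (-0.2086+0.3603i)·(+0.3393+0.0000i)  (-0.2771-0.4096i)·(+0.2599+0.3457i)  (+0.3221-0.0465i)·(-0.0501+0.1734i)  (-0.0373+0.1174i)·(-0.0341+0.0130i)
Y_3^2(R⁻¹ n̂) = +0.064667-0.077324i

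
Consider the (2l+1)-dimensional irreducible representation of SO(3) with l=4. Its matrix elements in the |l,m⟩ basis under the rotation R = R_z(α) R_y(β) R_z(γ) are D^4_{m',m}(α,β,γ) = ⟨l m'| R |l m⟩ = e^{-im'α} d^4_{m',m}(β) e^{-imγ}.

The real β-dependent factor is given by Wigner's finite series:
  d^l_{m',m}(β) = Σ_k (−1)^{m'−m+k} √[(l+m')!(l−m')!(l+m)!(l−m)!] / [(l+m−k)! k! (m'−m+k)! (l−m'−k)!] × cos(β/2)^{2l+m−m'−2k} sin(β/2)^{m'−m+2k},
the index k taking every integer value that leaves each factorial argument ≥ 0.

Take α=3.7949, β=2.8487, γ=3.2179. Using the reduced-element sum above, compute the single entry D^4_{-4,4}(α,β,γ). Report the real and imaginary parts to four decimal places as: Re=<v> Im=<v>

D^4_{-4,4}(3.7949,2.8487,3.2179) = e^{-i·-4·3.7949}·d^4_{-4,4}(2.8487)·e^{-i·4·3.2179}. Compute d first:
Half-angle: c=0.145923, s=0.989296. N=√(1·40320·40320·1)=40320.000000
The bounds max(0,m−m')=8 and min(l+m,l−m')=8 give 1 term
  k=8: (−1)^0·40320.0000/(40320)·0.1459^0·0.9893^8 = +0.917508
d^4_{-4,4}(2.8487) = +0.917508
Phases: e^{-i·(-4)·3.7949}=-0.863633+0.504120i, e^{-i·(4)·3.2179}=+0.953778-0.300512i ⇒ D=-0.616767+0.679278i

Re=-0.6168 Im=0.6793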